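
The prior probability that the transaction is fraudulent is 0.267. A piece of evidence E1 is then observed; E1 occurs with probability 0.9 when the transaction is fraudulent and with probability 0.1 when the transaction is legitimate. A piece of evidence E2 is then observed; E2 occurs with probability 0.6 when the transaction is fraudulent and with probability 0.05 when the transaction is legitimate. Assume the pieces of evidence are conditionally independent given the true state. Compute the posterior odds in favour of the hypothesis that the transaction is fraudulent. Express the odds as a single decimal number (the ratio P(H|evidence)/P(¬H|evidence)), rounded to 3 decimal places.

Prior odds = 0.267/(1−0.267) = 0.36426.
Likelihood ratio for E1 = 0.9/0.1 = 9.0000.
Likelihood ratio for E2 = 0.6/0.05 = 12.000.
Posterior odds = prior odds × LR₁ × LR₂ = 39.340.

Posterior odds ≈ 39.340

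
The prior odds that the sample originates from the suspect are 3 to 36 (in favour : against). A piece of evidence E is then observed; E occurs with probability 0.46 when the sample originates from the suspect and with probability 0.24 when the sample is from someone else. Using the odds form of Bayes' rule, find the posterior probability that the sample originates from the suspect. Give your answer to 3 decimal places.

Prior odds = 3/36 = 0.083333. In log-odds, ln(0.083333) = -2.4849.
Add log likelihood ratio: ln(1.9167) = 0.65059.
Posterior log-odds = -1.8343, so posterior odds = exp(-1.8343) = 0.15972. Converting, P(H|E) = 0.15972/1.1597 = 0.138.

Posterior probability ≈ 0.138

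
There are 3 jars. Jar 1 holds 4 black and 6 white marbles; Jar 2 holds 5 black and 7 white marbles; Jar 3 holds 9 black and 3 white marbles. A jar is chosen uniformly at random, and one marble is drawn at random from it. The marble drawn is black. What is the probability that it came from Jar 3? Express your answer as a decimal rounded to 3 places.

P(black|Jar 1) = 0.4; P(black|Jar 2) = 0.4167; P(black|Jar 3) = 0.75.
Prior × likelihood for each source: 0.333333·0.4=0.1333, 0.333333·0.4167=0.1389, 0.333333·0.75=0.2500. Summing gives P(black) = 0.52222.
P(Jar 3 | black) = 0.2500 / 0.52222 = 0.479.

Posterior probability ≈ 0.479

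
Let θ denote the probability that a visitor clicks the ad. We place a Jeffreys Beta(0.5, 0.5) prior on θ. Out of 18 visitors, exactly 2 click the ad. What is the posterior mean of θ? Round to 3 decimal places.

Posterior mean ≈ 0.132

Observing 2 successes and 16 failures updates Beta(0.5, 0.5) by adding the success and failure counts to the two shape parameters: α = 0.5+2 = 2.5, β = 0.5+16 = 16.5.
Posterior mean = α/(α+β) = 2.5/19 = 0.132.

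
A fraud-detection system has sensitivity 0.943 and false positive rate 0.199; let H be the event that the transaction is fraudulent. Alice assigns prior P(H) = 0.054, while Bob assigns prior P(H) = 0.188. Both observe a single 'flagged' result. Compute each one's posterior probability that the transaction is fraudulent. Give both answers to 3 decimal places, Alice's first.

P('+'|H) = 0.943, P('+'|¬H) = 0.199.
Alice: numerator 0.943·0.054 = 0.050922; evidence = 0.050922+0.199·0.946 = 0.23918; posterior = 0.213.
Bob: numerator 0.943·0.188 = 0.17728; evidence = 0.17728+0.199·0.812 = 0.33887; posterior = 0.523.

Alice: 0.213; Bob: 0.523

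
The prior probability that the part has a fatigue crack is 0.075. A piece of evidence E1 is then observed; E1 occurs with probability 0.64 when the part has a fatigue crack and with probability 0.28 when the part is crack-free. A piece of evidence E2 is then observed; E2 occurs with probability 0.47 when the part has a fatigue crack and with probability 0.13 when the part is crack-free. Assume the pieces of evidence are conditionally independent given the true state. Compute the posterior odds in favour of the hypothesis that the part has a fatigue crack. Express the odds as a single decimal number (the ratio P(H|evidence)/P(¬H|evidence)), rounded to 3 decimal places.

Posterior odds ≈ 0.670

Prior odds = 0.075/(1−0.075) = 0.081081.
Likelihood ratio for E1 = 0.64/0.28 = 2.2857.
Likelihood ratio for E2 = 0.47/0.13 = 3.6154.
Posterior odds = prior odds × LR₁ × LR₂ = 0.67003.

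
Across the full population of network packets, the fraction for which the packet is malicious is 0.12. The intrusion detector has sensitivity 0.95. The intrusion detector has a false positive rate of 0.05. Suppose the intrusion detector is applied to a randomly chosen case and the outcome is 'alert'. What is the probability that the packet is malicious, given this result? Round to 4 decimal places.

P(H | E) ≈ 0.7215

Write H for 'the packet is malicious'. Prior odds H:¬H = 0.12/0.88 = 0.13636. For the 'alert' outcome, the likelihood ratio is 0.95/0.05 = 19.000.
Posterior odds = 0.13636 × 19.000 = 2.5909, so P(H|E) = 2.5909/(1+2.5909) = 0.7215.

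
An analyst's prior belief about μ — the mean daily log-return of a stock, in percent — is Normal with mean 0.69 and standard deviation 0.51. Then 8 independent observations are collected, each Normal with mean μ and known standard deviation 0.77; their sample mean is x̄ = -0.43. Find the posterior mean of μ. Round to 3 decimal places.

Prior precision 1/τ₀² = 1/0.51² = 3.84468; data precision n/σ² = 8/0.77² = 13.4930.
Posterior precision = 3.84468 + 13.4930 = 17.3377.
Posterior mean = (3.84468·0.69 + 13.4930·-0.43) / 17.3377 = -0.182.

Posterior mean ≈ -0.182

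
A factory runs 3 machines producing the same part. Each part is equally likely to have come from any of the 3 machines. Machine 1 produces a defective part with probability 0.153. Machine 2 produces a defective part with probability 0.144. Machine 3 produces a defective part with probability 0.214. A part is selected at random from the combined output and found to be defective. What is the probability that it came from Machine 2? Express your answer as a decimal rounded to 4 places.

Posterior probability ≈ 0.2818

P(defective|M1) = 0.153; P(defective|M2) = 0.144; P(defective|M3) = 0.214.
Prior × likelihood for each source: 0.333333·0.153=0.05100, 0.333333·0.144=0.04800, 0.333333·0.214=0.07133. Summing gives P(defective) = 0.17033.
P(Machine 2 | defective) = 0.04800 / 0.17033 = 0.2818.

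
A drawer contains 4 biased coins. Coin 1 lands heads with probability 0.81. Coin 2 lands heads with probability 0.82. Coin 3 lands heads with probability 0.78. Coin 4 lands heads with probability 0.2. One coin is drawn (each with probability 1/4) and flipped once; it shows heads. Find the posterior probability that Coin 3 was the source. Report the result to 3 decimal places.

Posterior probability ≈ 0.299

Tabulate prior·likelihood by source: [1] prior 0.25, lik 0.81, product 0.2025; [2] prior 0.25, lik 0.82, product 0.2050; [3] prior 0.25, lik 0.78, product 0.1950; [4] prior 0.25, lik 0.2, product 0.05000.
Normalizing constant = 0.65250; the posterior for Coin 3 is its product over the sum, 0.1950/0.65250 = 0.299.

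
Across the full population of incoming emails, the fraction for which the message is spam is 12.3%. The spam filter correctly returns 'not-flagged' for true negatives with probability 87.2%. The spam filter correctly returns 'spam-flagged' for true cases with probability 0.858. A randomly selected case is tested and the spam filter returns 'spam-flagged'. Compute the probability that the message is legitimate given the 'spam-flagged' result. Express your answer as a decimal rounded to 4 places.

P(¬H | E) ≈ 0.5154

Write H for 'the message is spam'. Prior odds H:¬H = 0.123/0.877 = 0.14025. For the 'spam-flagged' outcome, the likelihood ratio is 0.858/0.128 = 6.7031.
Posterior odds = 0.14025 × 6.7031 = 0.94012, so P(H|E) = 0.94012/(1+0.94012) = 0.4846. Then P(¬H|E) = 1 − 0.4846 = 0.5154.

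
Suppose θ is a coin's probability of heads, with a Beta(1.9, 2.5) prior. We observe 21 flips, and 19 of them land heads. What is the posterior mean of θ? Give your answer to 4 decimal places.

Posterior mean ≈ 0.8228

The binomial likelihood is conjugate to the Beta prior: with 19 successes and 2 failures, the posterior is Beta(1.9+19, 2.5+2) = Beta(20.9, 4.5).
E[θ | data] = 20.9/(20.9+4.5) = 0.8228.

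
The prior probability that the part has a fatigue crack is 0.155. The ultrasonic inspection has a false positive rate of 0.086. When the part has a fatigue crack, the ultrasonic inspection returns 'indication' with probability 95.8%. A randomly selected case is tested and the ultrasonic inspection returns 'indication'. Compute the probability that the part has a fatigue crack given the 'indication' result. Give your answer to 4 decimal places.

Let H be the event that the part has a fatigue crack. P(H) = 0.155, so P(¬H) = 0.845. With E the 'indication' result, P(E|H) = 0.958 and P(E|¬H) = 0.086.
P(E) = 0.958·0.155 + 0.086·0.845 = 0.14849 + 0.072670 = 0.22116.
By Bayes' theorem, P(H|E) = 0.14849 / 0.22116 = 0.6714.

P(H | E) ≈ 0.6714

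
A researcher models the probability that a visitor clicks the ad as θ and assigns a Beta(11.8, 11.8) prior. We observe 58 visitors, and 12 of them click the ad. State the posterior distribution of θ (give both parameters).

Posterior: Beta(23.8, 57.8)

The binomial likelihood is conjugate to the Beta prior: with 12 successes and 46 failures, the posterior is Beta(11.8+12, 11.8+46) = Beta(23.8, 57.8).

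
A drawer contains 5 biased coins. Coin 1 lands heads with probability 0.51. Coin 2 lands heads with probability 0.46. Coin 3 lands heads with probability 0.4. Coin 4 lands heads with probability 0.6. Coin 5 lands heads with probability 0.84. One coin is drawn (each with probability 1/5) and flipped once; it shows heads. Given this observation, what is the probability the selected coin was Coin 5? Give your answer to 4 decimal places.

Tabulate prior·likelihood by source: [1] prior 0.2, lik 0.51, product 0.1020; [2] prior 0.2, lik 0.46, product 0.09200; [3] prior 0.2, lik 0.4, product 0.08000; [4] prior 0.2, lik 0.6, product 0.1200; [5] prior 0.2, lik 0.84, product 0.1680.
Normalizing constant = 0.56200; the posterior for Coin 5 is its product over the sum, 0.1680/0.56200 = 0.2989.

Posterior probability ≈ 0.2989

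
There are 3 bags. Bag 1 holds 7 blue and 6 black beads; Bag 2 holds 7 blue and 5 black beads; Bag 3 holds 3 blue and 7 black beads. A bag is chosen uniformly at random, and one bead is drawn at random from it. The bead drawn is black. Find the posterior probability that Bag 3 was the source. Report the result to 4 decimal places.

Posterior probability ≈ 0.4435

P(black|Bag 1) = 0.4615; P(black|Bag 2) = 0.4167; P(black|Bag 3) = 0.7.
Prior × likelihood for each source: 0.333333·0.4615=0.1538, 0.333333·0.4167=0.1389, 0.333333·0.7=0.2333. Summing gives P(black) = 0.52607.
P(Bag 3 | black) = 0.2333 / 0.52607 = 0.4435.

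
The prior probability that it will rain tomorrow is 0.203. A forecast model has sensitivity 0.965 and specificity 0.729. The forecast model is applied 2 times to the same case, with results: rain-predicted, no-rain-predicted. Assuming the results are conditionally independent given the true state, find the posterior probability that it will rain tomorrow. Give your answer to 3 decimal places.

Posterior P(H) ≈ 0.042

With H the event that it will rain tomorrow, the joint likelihood of the observed sequence is P(data|H) = 0.965·0.035 = 0.033775 and P(data|¬H) = 0.271·0.729 = 0.19756.
Bayes: P(H|data) = 0.203·0.033775 / (0.203·0.033775 + 0.797·0.19756) = 0.0068563/0.16431 = 0.0417.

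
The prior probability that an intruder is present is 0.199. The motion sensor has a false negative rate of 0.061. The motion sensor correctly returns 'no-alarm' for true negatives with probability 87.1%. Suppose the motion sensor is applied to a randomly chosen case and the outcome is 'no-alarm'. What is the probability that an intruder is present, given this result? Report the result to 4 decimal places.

P(H | E) ≈ 0.0171

Write H for 'an intruder is present'. Prior odds H:¬H = 0.199/0.801 = 0.24844. For the 'no-alarm' outcome, the likelihood ratio is 0.061/0.871 = 0.070034.
Posterior odds = 0.24844 × 0.070034 = 0.017399, so P(H|E) = 0.017399/(1+0.017399) = 0.0171.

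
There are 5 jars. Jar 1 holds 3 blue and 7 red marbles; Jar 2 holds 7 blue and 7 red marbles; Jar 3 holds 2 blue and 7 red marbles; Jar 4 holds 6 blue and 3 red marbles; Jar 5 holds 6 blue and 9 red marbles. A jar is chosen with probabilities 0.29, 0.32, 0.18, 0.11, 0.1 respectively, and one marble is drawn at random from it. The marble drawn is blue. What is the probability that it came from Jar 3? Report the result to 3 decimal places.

P(blue|Jar 1) = 0.3; P(blue|Jar 2) = 0.5; P(blue|Jar 3) = 0.2222; P(blue|Jar 4) = 0.6667; P(blue|Jar 5) = 0.4.
Prior × likelihood for each source: 0.29·0.3=0.08700, 0.32·0.5=0.1600, 0.18·0.2222=0.04000, 0.11·0.6667=0.07333, 0.1·0.4=0.04000. Summing gives P(blue) = 0.40033.
P(Jar 3 | blue) = 0.04000 / 0.40033 = 0.100.

Posterior probability ≈ 0.100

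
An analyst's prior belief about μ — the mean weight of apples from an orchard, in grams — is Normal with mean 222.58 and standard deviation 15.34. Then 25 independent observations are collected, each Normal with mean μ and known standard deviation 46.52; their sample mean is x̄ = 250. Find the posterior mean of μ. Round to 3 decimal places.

Posterior mean ≈ 242.626

Prior precision 1/τ₀² = 1/15.34² = 0.00424961; data precision n/σ² = 25/46.52² = 0.0115521.
Posterior precision = 0.00424961 + 0.0115521 = 0.0158017.
Posterior mean = (0.00424961·222.58 + 0.0115521·250) / 0.0158017 = 242.626.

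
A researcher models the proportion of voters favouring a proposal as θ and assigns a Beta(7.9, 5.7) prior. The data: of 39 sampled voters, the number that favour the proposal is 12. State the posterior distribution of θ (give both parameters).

The binomial likelihood is conjugate to the Beta prior: with 12 successes and 27 failures, the posterior is Beta(7.9+12, 5.7+27) = Beta(19.9, 32.7).

Posterior: Beta(19.9, 32.7)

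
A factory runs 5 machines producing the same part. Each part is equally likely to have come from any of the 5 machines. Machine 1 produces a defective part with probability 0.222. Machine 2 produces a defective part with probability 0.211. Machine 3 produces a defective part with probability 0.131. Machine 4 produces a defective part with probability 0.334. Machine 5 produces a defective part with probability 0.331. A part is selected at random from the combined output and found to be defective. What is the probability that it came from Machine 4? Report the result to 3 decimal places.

Posterior probability ≈ 0.272

Tabulate prior·likelihood by source: [1] prior 0.2, lik 0.222, product 0.04440; [2] prior 0.2, lik 0.211, product 0.04220; [3] prior 0.2, lik 0.131, product 0.02620; [4] prior 0.2, lik 0.334, product 0.06680; [5] prior 0.2, lik 0.331, product 0.06620.
Normalizing constant = 0.24580; the posterior for Machine 4 is its product over the sum, 0.06680/0.24580 = 0.272.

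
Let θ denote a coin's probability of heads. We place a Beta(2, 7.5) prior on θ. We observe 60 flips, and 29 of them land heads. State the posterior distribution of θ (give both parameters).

The binomial likelihood is conjugate to the Beta prior: with 29 successes and 31 failures, the posterior is Beta(2+29, 7.5+31) = Beta(31, 38.5).

Posterior: Beta(31, 38.5)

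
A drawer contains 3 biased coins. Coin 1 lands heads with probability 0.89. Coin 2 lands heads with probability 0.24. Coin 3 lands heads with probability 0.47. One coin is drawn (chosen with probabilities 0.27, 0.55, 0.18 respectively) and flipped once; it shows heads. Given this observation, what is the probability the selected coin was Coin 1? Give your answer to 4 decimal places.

Tabulate prior·likelihood by source: [1] prior 0.27, lik 0.89, product 0.2403; [2] prior 0.55, lik 0.24, product 0.1320; [3] prior 0.18, lik 0.47, product 0.08460.
Normalizing constant = 0.45690; the posterior for Coin 1 is its product over the sum, 0.2403/0.45690 = 0.5259.

Posterior probability ≈ 0.5259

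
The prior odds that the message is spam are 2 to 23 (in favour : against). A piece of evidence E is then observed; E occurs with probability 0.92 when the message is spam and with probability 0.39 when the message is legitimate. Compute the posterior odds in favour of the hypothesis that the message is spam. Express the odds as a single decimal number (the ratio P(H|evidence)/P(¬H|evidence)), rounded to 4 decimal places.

Prior odds = 2/23 = 0.086957. In log-odds, ln(0.086957) = -2.4423.
Add log likelihood ratio: ln(2.3590) = 0.85823.
Posterior log-odds = -1.5841, so posterior odds = exp(-1.5841) = 0.20513.

Posterior odds ≈ 0.2051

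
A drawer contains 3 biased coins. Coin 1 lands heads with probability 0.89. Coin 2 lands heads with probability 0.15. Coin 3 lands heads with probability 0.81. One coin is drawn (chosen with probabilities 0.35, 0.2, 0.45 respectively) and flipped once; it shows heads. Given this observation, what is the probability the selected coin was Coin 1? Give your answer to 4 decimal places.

Tabulate prior·likelihood by source: [1] prior 0.35, lik 0.89, product 0.3115; [2] prior 0.2, lik 0.15, product 0.03000; [3] prior 0.45, lik 0.81, product 0.3645.
Normalizing constant = 0.70600; the posterior for Coin 1 is its product over the sum, 0.3115/0.70600 = 0.4412.

Posterior probability ≈ 0.4412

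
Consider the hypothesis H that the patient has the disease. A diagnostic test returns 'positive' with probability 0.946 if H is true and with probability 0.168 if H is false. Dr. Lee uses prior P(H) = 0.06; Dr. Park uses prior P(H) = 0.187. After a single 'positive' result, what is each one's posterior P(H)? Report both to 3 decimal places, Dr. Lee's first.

Dr. Lee: 0.264; Dr. Park: 0.564

P('+'|H) = 0.946, P('+'|¬H) = 0.168.
Dr. Lee: numerator 0.946·0.06 = 0.056760; evidence = 0.056760+0.168·0.94 = 0.21468; posterior = 0.264.
Dr. Park: numerator 0.946·0.187 = 0.17690; evidence = 0.17690+0.168·0.813 = 0.31349; posterior = 0.564.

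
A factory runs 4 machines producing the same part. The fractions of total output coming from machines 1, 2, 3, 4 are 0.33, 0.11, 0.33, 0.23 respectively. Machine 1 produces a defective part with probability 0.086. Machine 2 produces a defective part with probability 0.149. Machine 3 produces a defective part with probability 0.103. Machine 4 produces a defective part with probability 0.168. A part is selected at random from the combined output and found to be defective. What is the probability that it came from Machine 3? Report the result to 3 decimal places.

Tabulate prior·likelihood by source: [1] prior 0.33, lik 0.086, product 0.02838; [2] prior 0.11, lik 0.149, product 0.01639; [3] prior 0.33, lik 0.103, product 0.03399; [4] prior 0.23, lik 0.168, product 0.03864.
Normalizing constant = 0.11740; the posterior for Machine 3 is its product over the sum, 0.03399/0.11740 = 0.290.

Posterior probability ≈ 0.290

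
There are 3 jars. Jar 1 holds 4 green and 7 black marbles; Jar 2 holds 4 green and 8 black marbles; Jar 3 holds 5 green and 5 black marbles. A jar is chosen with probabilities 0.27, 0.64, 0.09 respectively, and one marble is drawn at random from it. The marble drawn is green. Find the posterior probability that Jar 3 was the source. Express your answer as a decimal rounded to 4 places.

Tabulate prior·likelihood by source: [1] prior 0.27, lik 0.3636, product 0.09818; [2] prior 0.64, lik 0.3333, product 0.2133; [3] prior 0.09, lik 0.5, product 0.04500.
Normalizing constant = 0.35652; the posterior for Jar 3 is its product over the sum, 0.04500/0.35652 = 0.1262.

Posterior probability ≈ 0.1262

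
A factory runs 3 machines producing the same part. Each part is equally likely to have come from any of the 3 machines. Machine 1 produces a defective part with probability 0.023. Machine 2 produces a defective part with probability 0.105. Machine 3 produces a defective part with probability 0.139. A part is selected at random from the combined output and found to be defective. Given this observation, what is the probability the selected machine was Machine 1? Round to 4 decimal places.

P(defective|M1) = 0.023; P(defective|M2) = 0.105; P(defective|M3) = 0.139.
Prior × likelihood for each source: 0.333333·0.023=0.007667, 0.333333·0.105=0.03500, 0.333333·0.139=0.04633. Summing gives P(defective) = 0.089000.
P(Machine 1 | defective) = 0.007667 / 0.089000 = 0.0861.

Posterior probability ≈ 0.0861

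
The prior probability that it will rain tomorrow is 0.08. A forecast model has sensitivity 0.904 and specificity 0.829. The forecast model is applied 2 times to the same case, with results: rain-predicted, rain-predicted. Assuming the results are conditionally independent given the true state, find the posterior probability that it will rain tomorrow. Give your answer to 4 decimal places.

Let H be the event that it will rain tomorrow; start with P(H) = 0.08. P('rain-predicted'|H) = 0.904, P('rain-predicted'|¬H) = 0.171.
Update on result 1 ('rain-predicted'): P(H) ← 0.904·0.0800 / (0.904·0.0800 + 0.171·0.9200) = 0.072320/0.22964 = 0.3149.
Update on result 2 ('rain-predicted'): P(H) ← 0.904·0.3149 / (0.904·0.3149 + 0.171·0.6851) = 0.28469/0.40184 = 0.7085.

Posterior P(H) ≈ 0.7085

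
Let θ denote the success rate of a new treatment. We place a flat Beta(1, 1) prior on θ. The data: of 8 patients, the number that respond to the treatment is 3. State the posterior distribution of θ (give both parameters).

Posterior: Beta(4, 6)

Observing 3 successes and 5 failures updates Beta(1, 1) by adding the success and failure counts to the two shape parameters: α = 1+3 = 4, β = 1+5 = 6.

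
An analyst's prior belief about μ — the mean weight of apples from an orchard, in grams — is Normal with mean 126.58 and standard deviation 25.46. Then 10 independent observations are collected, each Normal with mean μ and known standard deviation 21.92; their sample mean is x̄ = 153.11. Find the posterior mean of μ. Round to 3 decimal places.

Posterior mean ≈ 151.279

Prior precision 1/τ₀² = 1/25.46² = 0.00154271; data precision n/σ² = 10/21.92² = 0.0208122.
Posterior precision = 0.00154271 + 0.0208122 = 0.0223549.
Posterior mean = (0.00154271·126.58 + 0.0208122·153.11) / 0.0223549 = 151.279.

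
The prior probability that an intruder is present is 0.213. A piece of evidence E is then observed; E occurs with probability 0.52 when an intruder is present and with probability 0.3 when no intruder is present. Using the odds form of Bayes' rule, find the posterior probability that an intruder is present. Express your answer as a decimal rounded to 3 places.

Posterior probability ≈ 0.319

Prior odds = 0.213/(1−0.213) = 0.27065.
Likelihood ratio for E = 0.52/0.3 = 1.7333.
Posterior odds = prior odds × LR = 0.46912.
Posterior probability = odds/(1+odds) = 0.46912/1.4691 = 0.319.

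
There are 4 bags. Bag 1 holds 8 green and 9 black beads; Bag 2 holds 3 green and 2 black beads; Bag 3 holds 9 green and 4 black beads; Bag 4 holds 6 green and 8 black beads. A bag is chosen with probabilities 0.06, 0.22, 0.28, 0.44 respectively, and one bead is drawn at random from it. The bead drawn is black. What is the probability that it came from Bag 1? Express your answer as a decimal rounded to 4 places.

Tabulate prior·likelihood by source: [1] prior 0.06, lik 0.5294, product 0.03176; [2] prior 0.22, lik 0.4, product 0.08800; [3] prior 0.28, lik 0.3077, product 0.08615; [4] prior 0.44, lik 0.5714, product 0.2514.
Normalizing constant = 0.45735; the posterior for Bag 1 is its product over the sum, 0.03176/0.45735 = 0.0695.

Posterior probability ≈ 0.0695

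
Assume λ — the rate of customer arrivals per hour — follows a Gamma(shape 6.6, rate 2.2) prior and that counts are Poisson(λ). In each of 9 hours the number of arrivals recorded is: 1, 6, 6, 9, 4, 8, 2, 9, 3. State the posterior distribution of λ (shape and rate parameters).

Posterior: Gamma(shape=54.6, rate=11.2)

The Poisson likelihood adds the total count to the shape and the number of exposure periods to the rate. Here ∑xᵢ = 48 and n = 9, so shape 6.6→54.6 and rate 2.2→11.2.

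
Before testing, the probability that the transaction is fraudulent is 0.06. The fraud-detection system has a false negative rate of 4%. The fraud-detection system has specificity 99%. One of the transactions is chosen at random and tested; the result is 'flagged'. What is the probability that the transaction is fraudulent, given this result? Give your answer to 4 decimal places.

Let H be the event that the transaction is fraudulent. P(H) = 0.06, so P(¬H) = 0.94. With E the 'flagged' result, P(E|H) = 0.96 and P(E|¬H) = 0.01.
P(E) = 0.96·0.06 + 0.01·0.94 = 0.057600 + 0.0094000 = 0.067000.
By Bayes' theorem, P(H|E) = 0.057600 / 0.067000 = 0.8597.

P(H | E) ≈ 0.8597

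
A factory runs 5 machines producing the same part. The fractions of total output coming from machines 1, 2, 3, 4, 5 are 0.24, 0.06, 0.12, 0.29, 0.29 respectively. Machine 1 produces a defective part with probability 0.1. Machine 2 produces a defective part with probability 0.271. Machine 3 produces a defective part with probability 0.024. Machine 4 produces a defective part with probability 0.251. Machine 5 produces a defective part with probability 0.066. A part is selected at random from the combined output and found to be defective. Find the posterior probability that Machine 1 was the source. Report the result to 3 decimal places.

Posterior probability ≈ 0.178

P(defective|M1) = 0.1; P(defective|M2) = 0.271; P(defective|M3) = 0.024; P(defective|M4) = 0.251; P(defective|M5) = 0.066.
Prior × likelihood for each source: 0.24·0.1=0.02400, 0.06·0.271=0.01626, 0.12·0.024=0.002880, 0.29·0.251=0.07279, 0.29·0.066=0.01914. Summing gives P(defective) = 0.13507.
P(Machine 1 | defective) = 0.02400 / 0.13507 = 0.178.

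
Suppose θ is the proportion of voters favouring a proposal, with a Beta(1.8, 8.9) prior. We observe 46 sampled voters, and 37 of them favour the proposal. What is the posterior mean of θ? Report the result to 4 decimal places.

Posterior mean ≈ 0.6843

The binomial likelihood is conjugate to the Beta prior: with 37 successes and 9 failures, the posterior is Beta(1.8+37, 8.9+9) = Beta(38.8, 17.9).
Posterior mean = α/(α+β) = 38.8/56.7 = 0.6843.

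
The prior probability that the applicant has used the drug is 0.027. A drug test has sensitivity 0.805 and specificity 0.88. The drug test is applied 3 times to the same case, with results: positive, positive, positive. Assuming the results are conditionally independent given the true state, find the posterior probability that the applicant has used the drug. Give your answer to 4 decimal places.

Let H be the event that the applicant has used the drug; start with P(H) = 0.027. P('positive'|H) = 0.805, P('positive'|¬H) = 0.12.
Update on result 1 ('positive'): P(H) ← 0.805·0.0270 / (0.805·0.0270 + 0.12·0.9730) = 0.021735/0.13849 = 0.1569.
Update on result 2 ('positive'): P(H) ← 0.805·0.1569 / (0.805·0.1569 + 0.12·0.8431) = 0.12633/0.22750 = 0.5553.
Update on result 3 ('positive'): P(H) ← 0.805·0.5553 / (0.805·0.5553 + 0.12·0.4447) = 0.44703/0.50039 = 0.8934.

Posterior P(H) ≈ 0.8934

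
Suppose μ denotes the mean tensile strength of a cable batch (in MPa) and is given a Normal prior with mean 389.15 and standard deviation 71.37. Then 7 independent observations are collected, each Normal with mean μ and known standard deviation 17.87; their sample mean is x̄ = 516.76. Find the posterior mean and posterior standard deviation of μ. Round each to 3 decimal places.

Posterior mean ≈ 515.627; posterior SD ≈ 6.724

With known σ, the Normal prior is conjugate. Weight on the data is w = (n/σ²)/(n/σ² + 1/τ₀²) = 0.0219204/(0.0219204+0.00019632) = 0.99112.
Posterior mean = w·x̄ + (1−w)·μ₀ = 0.99112·516.76 + 0.0088766·389.15 = 515.627. Posterior variance = 1/(0.0219204+0.00019632) = 45.2146, so SD = 6.724.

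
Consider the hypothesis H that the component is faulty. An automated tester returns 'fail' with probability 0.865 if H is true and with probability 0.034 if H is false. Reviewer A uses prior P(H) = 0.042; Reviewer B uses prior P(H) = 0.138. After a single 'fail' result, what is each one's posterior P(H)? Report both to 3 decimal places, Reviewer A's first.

P('+'|H) = 0.865, P('+'|¬H) = 0.034.
Reviewer A: numerator 0.865·0.042 = 0.036330; evidence = 0.036330+0.034·0.958 = 0.068902; posterior = 0.527.
Reviewer B: numerator 0.865·0.138 = 0.11937; evidence = 0.11937+0.034·0.862 = 0.14868; posterior = 0.803.

Reviewer A: 0.527; Reviewer B: 0.803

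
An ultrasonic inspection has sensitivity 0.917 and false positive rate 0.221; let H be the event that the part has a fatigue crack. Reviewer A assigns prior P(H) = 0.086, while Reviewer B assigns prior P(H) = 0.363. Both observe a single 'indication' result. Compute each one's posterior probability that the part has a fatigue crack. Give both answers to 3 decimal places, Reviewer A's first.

Reviewer A: 0.281; Reviewer B: 0.703

P('+'|H) = 0.917, P('+'|¬H) = 0.221.
Reviewer A: numerator 0.917·0.086 = 0.078862; evidence = 0.078862+0.221·0.914 = 0.28086; posterior = 0.281.
Reviewer B: numerator 0.917·0.363 = 0.33287; evidence = 0.33287+0.221·0.637 = 0.47365; posterior = 0.703.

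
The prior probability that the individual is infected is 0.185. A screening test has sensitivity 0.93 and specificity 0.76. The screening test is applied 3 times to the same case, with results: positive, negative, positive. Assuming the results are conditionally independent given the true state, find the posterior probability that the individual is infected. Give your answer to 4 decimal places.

With H the event that the individual is infected, the joint likelihood of the observed sequence is P(data|H) = 0.93·0.07·0.93 = 0.060543 and P(data|¬H) = 0.24·0.76·0.24 = 0.043776.
Bayes: P(H|data) = 0.185·0.060543 / (0.185·0.060543 + 0.815·0.043776) = 0.011200/0.046878 = 0.2389.

Posterior P(H) ≈ 0.2389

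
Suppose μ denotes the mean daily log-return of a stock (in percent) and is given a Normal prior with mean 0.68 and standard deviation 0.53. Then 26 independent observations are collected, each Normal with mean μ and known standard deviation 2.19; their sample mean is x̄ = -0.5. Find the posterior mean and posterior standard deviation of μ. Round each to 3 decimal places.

Posterior mean ≈ -0.032; posterior SD ≈ 0.334

Prior precision 1/τ₀² = 1/0.53² = 3.55999; data precision n/σ² = 26/2.19² = 5.42107.
Posterior precision = 3.55999 + 5.42107 = 8.98106, giving posterior SD = 1/√8.98106 = 0.334.
Posterior mean = (3.55999·0.68 + 5.42107·-0.5) / 8.98106 = -0.032.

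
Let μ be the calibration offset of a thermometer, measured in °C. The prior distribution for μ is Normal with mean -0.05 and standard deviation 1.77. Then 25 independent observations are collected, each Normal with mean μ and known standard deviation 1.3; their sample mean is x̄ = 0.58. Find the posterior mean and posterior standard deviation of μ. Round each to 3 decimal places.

Posterior mean ≈ 0.567; posterior SD ≈ 0.257

With known σ, the Normal prior is conjugate. Weight on the data is w = (n/σ²)/(n/σ² + 1/τ₀²) = 14.7929/(14.7929+0.319193) = 0.97888.
Posterior mean = w·x̄ + (1−w)·μ₀ = 0.97888·0.58 + 0.021122·-0.05 = 0.567. Posterior variance = 1/(14.7929+0.319193) = 0.0661722, so SD = 0.257.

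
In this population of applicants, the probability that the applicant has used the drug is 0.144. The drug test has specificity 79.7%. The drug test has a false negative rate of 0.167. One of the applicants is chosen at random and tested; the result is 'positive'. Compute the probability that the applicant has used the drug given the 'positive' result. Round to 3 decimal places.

Let H be the event that the applicant has used the drug. P(H) = 0.144, so P(¬H) = 0.856. With E the 'positive' result, P(E|H) = 0.833 and P(E|¬H) = 0.203.
P(E) = 0.833·0.144 + 0.203·0.856 = 0.11995 + 0.17377 = 0.29372.
By Bayes' theorem, P(H|E) = 0.11995 / 0.29372 = 0.408.

P(H | E) ≈ 0.408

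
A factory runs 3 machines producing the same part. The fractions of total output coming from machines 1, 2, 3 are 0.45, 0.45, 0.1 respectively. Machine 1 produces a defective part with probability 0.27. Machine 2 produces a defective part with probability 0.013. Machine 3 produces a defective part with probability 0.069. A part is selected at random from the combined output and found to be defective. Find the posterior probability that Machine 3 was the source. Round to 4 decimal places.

Posterior probability ≈ 0.0514

P(defective|M1) = 0.27; P(defective|M2) = 0.013; P(defective|M3) = 0.069.
Prior × likelihood for each source: 0.45·0.27=0.1215, 0.45·0.013=0.005850, 0.1·0.069=0.006900. Summing gives P(defective) = 0.13425.
P(Machine 3 | defective) = 0.006900 / 0.13425 = 0.0514.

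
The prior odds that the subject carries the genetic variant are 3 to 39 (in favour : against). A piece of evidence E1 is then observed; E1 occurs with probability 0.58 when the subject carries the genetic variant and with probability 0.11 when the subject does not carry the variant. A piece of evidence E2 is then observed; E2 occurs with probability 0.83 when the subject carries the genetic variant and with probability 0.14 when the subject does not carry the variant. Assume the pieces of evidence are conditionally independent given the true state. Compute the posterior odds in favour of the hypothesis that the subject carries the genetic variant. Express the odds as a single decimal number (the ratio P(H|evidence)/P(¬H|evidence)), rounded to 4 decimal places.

Posterior odds ≈ 2.4046

Prior odds = 3/39 = 0.076923. In log-odds, ln(0.076923) = -2.5649.
Add log likelihood ratios: ln(5.2727) + ln(5.9286) = 3.4423.
Posterior log-odds = 0.87738, so posterior odds = exp(0.87738) = 2.4046.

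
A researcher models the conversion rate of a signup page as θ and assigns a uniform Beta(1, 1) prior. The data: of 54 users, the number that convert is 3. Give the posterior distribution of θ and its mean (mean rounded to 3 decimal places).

Posterior: Beta(4, 52); mean ≈ 0.071

The binomial likelihood is conjugate to the Beta prior: with 3 successes and 51 failures, the posterior is Beta(1+3, 1+51) = Beta(4, 52).
E[θ | data] = 4/(4+52) = 0.071.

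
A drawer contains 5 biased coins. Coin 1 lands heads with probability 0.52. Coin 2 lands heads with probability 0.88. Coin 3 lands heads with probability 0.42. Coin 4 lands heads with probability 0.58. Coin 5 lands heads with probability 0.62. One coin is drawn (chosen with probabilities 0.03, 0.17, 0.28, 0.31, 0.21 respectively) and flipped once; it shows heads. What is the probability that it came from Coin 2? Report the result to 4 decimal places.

P(heads|C1) = 0.52; P(heads|C2) = 0.88; P(heads|C3) = 0.42; P(heads|C4) = 0.58; P(heads|C5) = 0.62.
Prior × likelihood for each source: 0.03·0.52=0.01560, 0.17·0.88=0.1496, 0.28·0.42=0.1176, 0.31·0.58=0.1798, 0.21·0.62=0.1302. Summing gives P(heads) = 0.59280.
P(Coin 2 | heads) = 0.1496 / 0.59280 = 0.2524.

Posterior probability ≈ 0.2524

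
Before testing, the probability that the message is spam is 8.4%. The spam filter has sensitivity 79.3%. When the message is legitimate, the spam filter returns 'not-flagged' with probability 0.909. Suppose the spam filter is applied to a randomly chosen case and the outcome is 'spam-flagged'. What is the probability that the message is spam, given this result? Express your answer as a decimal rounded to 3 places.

Let H be the event that the message is spam. P(H) = 0.084, so P(¬H) = 0.916. With E the 'spam-flagged' result, P(E|H) = 0.793 and P(E|¬H) = 0.091.
P(E) = 0.793·0.084 + 0.091·0.916 = 0.066612 + 0.083356 = 0.14997.
By Bayes' theorem, P(H|E) = 0.066612 / 0.14997 = 0.444.

P(H | E) ≈ 0.444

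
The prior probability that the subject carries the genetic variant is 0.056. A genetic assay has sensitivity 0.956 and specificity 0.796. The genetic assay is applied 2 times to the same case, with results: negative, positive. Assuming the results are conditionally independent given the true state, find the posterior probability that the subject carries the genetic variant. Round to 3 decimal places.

Let H be the event that the subject carries the genetic variant; start with P(H) = 0.056. P('positive'|H) = 0.956, P('positive'|¬H) = 0.204.
Update on result 1 ('negative'): P(H) ← 0.044·0.0560 / (0.044·0.0560 + 0.796·0.9440) = 0.0024640/0.75389 = 0.0033.
Update on result 2 ('positive'): P(H) ← 0.956·0.0033 / (0.956·0.0033 + 0.204·0.9967) = 0.0031246/0.20646 = 0.0151.

Posterior P(H) ≈ 0.015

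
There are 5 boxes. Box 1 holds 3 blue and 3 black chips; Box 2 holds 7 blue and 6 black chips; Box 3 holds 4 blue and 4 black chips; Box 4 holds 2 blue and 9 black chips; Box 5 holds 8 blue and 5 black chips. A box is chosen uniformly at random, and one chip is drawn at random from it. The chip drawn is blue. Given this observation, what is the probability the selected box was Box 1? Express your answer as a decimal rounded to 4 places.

Posterior probability ≈ 0.2141

P(blue|Box 1) = 0.5; P(blue|Box 2) = 0.5385; P(blue|Box 3) = 0.5; P(blue|Box 4) = 0.1818; P(blue|Box 5) = 0.6154.
Prior × likelihood for each source: 0.2·0.5=0.1000, 0.2·0.5385=0.1077, 0.2·0.5=0.1000, 0.2·0.1818=0.03636, 0.2·0.6154=0.1231. Summing gives P(blue) = 0.46713.
P(Box 1 | blue) = 0.1000 / 0.46713 = 0.2141.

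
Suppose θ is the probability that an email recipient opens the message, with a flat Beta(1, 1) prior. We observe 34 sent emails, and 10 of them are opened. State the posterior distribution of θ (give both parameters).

Posterior: Beta(11, 25)

The binomial likelihood is conjugate to the Beta prior: with 10 successes and 24 failures, the posterior is Beta(1+10, 1+24) = Beta(11, 25).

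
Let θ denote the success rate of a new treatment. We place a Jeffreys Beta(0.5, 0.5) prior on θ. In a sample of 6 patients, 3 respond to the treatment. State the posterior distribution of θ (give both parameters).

Observing 3 successes and 3 failures updates Beta(0.5, 0.5) by adding the success and failure counts to the two shape parameters: α = 0.5+3 = 3.5, β = 0.5+3 = 3.5.

Posterior: Beta(3.5, 3.5)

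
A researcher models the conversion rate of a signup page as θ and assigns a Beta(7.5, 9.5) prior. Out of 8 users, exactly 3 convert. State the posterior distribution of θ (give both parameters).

Posterior: Beta(10.5, 14.5)

Observing 3 successes and 5 failures updates Beta(7.5, 9.5) by adding the success and failure counts to the two shape parameters: α = 7.5+3 = 10.5, β = 9.5+5 = 14.5.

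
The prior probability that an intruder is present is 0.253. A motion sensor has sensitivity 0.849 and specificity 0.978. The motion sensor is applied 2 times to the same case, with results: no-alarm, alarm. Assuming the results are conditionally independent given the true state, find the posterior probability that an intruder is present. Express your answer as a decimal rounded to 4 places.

With H the event that an intruder is present, the joint likelihood of the observed sequence is P(data|H) = 0.151·0.849 = 0.12820 and P(data|¬H) = 0.978·0.022 = 0.021516.
Bayes: P(H|data) = 0.253·0.12820 / (0.253·0.12820 + 0.747·0.021516) = 0.032434/0.048507 = 0.6687.

Posterior P(H) ≈ 0.6687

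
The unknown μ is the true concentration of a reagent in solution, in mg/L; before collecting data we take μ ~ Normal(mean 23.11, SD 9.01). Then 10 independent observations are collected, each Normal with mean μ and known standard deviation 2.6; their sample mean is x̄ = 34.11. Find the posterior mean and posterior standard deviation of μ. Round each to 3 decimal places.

With known σ, the Normal prior is conjugate. Weight on the data is w = (n/σ²)/(n/σ² + 1/τ₀²) = 1.47929/(1.47929+0.0123183) = 0.99174.
Posterior mean = w·x̄ + (1−w)·μ₀ = 0.99174·34.11 + 0.0082584·23.11 = 34.019. Posterior variance = 1/(1.47929+0.0123183) = 0.670417, so SD = 0.819.

Posterior mean ≈ 34.019; posterior SD ≈ 0.819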